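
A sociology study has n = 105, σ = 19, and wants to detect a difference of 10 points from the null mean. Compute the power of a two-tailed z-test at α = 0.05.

SE = σ/√n = 19/√105 = 1.854. Non-centrality λ = d/SE = 10/1.854 = 5.393. Power ≈ Φ(λ - z_{α/2}) = Φ(5.393 - 1.96) = Φ(3.433) = 1.0.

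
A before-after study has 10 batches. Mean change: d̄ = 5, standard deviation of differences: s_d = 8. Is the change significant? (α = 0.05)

t = d̄/(s_d/√n) = 5/(8/√10) = 1.976. df = 9, critical t = ±2.262. Fail to reject H₀.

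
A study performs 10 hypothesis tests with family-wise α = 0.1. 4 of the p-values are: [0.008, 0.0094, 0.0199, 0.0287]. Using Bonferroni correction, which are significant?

Bonferroni α = 0.1/10 = 0.01. Significant p-values: [0.008, 0.0094]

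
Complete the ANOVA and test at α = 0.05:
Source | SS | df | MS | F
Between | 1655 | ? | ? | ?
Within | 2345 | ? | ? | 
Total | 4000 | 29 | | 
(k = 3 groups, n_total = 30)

df_between = 2, df_within = 27. MS_between = 827.5, MS_within = 86.85. F = 9.528, F_crit ≈ 3.354. Reject H₀.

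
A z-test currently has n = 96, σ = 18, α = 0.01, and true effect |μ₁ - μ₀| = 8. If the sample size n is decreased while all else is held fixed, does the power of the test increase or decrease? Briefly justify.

Power decreases: a smaller n inflates the standard error σ/√n, pulling the sampling distribution under H₁ back toward the critical value.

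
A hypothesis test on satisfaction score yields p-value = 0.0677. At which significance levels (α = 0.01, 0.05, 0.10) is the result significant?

p = 0.0677. Significant at: α = 0.1.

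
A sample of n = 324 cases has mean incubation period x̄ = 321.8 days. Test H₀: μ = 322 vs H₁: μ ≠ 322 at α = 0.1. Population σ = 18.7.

z = (x̄ - μ₀)/(σ/√n) = (321.8 - 322)/(18.7/√324) = -0.193. Critical value: ±1.645. Since |-0.193| ≤ 1.645, Fail to reject H₀.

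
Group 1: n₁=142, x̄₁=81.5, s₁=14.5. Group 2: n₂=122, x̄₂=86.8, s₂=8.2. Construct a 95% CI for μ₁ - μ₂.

Difference = -5.3. SE = √(14.5²/142 + 8.2²/122) = 1.425. CI = (-8.09, -2.51)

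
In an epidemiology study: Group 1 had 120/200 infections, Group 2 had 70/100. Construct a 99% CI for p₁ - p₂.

p̂₁ = 0.6, p̂₂ = 0.7. Difference = -0.1. CI = (-0.248, 0.048)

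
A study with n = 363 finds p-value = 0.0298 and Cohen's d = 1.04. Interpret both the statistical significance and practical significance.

Statistically significant (p = 0.0298 < 0.05). Cohen's d = 1.04 indicates a large effect size. Both statistical and practical significance should be considered.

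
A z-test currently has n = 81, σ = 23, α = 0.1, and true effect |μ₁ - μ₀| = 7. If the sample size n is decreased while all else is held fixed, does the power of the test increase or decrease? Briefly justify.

Power decreases: a smaller n inflates the standard error σ/√n, pulling the sampling distribution under H₁ back toward the critical value.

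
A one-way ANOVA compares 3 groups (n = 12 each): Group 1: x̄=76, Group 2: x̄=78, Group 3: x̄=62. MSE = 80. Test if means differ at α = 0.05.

Grand mean = 72.0. SS_between = 1824.0, MS_between = 912.0. F = 11.4, F_crit ≈ 3.285. Reject H₀.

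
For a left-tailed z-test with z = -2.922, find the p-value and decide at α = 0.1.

p = P(Z < -2.922) = Φ(-2.922) ≈ 0.0017. Since p < 0.1, reject H₀ (significant) at α = 0.1.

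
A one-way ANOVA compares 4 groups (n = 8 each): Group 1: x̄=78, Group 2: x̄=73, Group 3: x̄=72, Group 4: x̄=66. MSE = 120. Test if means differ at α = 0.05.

Grand mean = 72.25. SS_between = 582.0, MS_between = 194.0. F = 1.617, F_crit ≈ 2.947. Fail to reject H₀.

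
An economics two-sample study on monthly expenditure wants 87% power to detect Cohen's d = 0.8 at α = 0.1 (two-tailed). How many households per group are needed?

z_{α/2} = 1.645, z_β = Φ⁻¹(0.87) = 1.126. For large effect (d = 0.8): n per group = 2(z_{α/2} + z_β)²/d² = 2(1.645 + 1.126)²/0.8² = 24.0 → 24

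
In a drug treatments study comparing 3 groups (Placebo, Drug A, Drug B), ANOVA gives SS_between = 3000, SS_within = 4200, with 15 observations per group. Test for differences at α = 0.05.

df_between = 2, df_within = 42. F = MS_between/MS_within = 1500.0/100.0 = 15.0. F_crit ≈ 3.22. Reject H₀. At least one mean differs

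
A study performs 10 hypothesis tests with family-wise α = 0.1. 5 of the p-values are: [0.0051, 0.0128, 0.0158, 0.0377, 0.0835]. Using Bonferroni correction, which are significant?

Bonferroni α = 0.1/10 = 0.01. Significant p-values: [0.0051]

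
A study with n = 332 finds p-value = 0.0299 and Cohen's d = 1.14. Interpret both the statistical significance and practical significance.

Statistically significant (p = 0.0299 < 0.05). Cohen's d = 1.14 indicates a large effect size. Both statistical and practical significance should be considered.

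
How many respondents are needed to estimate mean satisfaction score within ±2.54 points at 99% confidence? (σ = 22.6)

n = (z*σ/E)² = (2.576×22.6/2.54)² = 525.3 → n = 526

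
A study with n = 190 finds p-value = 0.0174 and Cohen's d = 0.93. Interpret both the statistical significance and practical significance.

Statistically significant (p = 0.0174 < 0.05). Cohen's d = 0.93 indicates a large effect size. Both statistical and practical significance should be considered.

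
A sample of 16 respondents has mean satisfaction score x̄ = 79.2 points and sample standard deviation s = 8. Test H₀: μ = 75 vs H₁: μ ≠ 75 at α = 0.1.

t = (x̄ - μ₀)/(s/√n) = (79.2 - 75)/(8/√16) = 2.1. df = 15, critical t = ±1.753. Reject H₀.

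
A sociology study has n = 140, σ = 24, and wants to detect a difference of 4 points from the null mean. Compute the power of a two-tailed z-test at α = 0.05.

SE = σ/√n = 24/√140 = 2.028. Non-centrality λ = d/SE = 4/2.028 = 1.972. Power ≈ Φ(λ - z_{α/2}) = Φ(1.972 - 1.96) = Φ(0.012) = 0.505.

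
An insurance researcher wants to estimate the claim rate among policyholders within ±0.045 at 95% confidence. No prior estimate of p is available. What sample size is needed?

Conservative approach: use p = 0.5 (maximizes p(1-p) = 0.25). n = z²(0.25)/E² = 1.96²×0.25/0.045² = 474.3 → n = 475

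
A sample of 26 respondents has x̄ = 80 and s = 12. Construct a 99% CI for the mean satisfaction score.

CI = x̄ ± t*(s/√n) = 80 ± 2.787(12/√26) = (73.44, 86.56)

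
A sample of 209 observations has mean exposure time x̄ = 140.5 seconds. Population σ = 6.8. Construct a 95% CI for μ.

CI = x̄ ± z*(σ/√n) = 140.5 ± 1.96(6.8/√209) = 140.5 ± 0.92 = (139.58, 141.42)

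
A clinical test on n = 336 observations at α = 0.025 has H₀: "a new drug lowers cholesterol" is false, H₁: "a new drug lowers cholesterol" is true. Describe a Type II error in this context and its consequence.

Type II error: failing to reject H₀ when it is false — concluding that a new drug lowers cholesterol is not supported when in fact it is. Consequence: shelving an effective drug — patients miss out on a treatment that would have helped.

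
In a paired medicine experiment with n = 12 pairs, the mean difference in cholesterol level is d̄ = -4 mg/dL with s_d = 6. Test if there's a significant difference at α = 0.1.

t = d̄/(s_d/√n) = -4/(6/√12) = -2.309. df = 11, critical t = ±1.796. Reject H₀.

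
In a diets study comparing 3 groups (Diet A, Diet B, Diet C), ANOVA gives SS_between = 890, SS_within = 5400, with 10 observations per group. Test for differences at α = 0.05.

df_between = 2, df_within = 27. F = MS_between/MS_within = 445.0/200.0 = 2.225. F_crit ≈ 3.354. Fail to reject H₀.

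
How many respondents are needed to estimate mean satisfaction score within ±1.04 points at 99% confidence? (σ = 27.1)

n = (z*σ/E)² = (2.576×27.1/1.04)² = 4505.7 → n = 4506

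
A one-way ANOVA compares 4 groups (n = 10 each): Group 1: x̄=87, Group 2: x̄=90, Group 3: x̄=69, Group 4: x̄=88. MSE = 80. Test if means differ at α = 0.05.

Grand mean = 83.5. SS_between = 2850.0, MS_between = 950.0. F = 11.875, F_crit ≈ 2.866. Reject H₀.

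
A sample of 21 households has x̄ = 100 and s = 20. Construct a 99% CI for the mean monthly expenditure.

CI = x̄ ± t*(s/√n) = 100 ± 2.845(20/√21) = (87.58, 112.42)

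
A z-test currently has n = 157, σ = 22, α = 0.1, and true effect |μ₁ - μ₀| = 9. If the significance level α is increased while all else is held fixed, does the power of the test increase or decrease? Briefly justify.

Power increases: a larger α lowers the critical value, so more of the H₁ sampling distribution falls in the rejection region.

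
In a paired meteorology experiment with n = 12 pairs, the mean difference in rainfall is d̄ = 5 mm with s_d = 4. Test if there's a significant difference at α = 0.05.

t = d̄/(s_d/√n) = 5/(4/√12) = 4.33. df = 11, critical t = ±2.201. Reject H₀.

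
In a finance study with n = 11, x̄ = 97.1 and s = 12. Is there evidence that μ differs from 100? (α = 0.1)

t = (x̄ - μ₀)/(s/√n) = (97.1 - 100)/(12/√11) = -0.802. df = 10, critical t = ±1.812. Fail to reject H₀.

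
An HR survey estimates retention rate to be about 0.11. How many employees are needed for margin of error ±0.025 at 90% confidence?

n = z²p(1-p)/E² = 1.645²×0.11×0.89/0.025² = 423.9 → n = 424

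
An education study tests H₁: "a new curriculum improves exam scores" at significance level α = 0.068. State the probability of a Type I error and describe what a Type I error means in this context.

P(Type I error) = α = 0.068. A Type I error is rejecting H₀ when H₀ is actually true (false positive) — here, concluding that a new curriculum improves exam scores when in fact this is not the case. Consequence: adopting a curriculum that gives no real benefit — disruption for nothing.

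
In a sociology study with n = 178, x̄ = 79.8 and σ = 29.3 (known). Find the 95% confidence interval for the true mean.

CI = x̄ ± z*(σ/√n) = 79.8 ± 1.96(29.3/√178) = 79.8 ± 4.3 = (75.5, 84.1)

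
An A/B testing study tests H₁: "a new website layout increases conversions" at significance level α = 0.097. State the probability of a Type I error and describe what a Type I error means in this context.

P(Type I error) = α = 0.097. A Type I error is rejecting H₀ when H₀ is actually true (false positive) — here, concluding that a new website layout increases conversions when in fact this is not the case. Consequence: rolling out a layout that doesn't actually help — wasted engineering effort.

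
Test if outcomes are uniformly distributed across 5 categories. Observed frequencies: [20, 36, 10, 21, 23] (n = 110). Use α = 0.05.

Expected = 22 each. χ² = Σ(O-E)²/E = 15.727. df = 4, critical value = 9.488. Reject H₀.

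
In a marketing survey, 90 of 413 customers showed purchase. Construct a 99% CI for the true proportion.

p̂ = 0.218. CI = p̂ ± z*√(p̂(1-p̂)/n) = (0.166, 0.27)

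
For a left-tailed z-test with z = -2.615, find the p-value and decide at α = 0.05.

p = P(Z < -2.615) = Φ(-2.615) ≈ 0.0045. Since p < 0.05, reject H₀ (significant) at α = 0.05.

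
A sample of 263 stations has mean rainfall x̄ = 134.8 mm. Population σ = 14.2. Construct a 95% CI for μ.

CI = x̄ ± z*(σ/√n) = 134.8 ± 1.96(14.2/√263) = 134.8 ± 1.72 = (133.08, 136.52)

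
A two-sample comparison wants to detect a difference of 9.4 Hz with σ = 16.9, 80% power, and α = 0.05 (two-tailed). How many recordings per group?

n per group = 2(z_α/2 + z_β)²σ²/d² = 2×(1.96 + 0.84)²×16.9²/9.4² = 50.7 → n = 51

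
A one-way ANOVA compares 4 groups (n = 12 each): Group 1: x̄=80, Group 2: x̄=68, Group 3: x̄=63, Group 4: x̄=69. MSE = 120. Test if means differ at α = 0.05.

Grand mean = 70.0. SS_between = 1848.0, MS_between = 616.0. F = 5.133, F_crit ≈ 2.816. Reject H₀.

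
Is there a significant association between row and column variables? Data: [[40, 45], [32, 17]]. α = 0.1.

χ² = 4.163. df = 1, critical = 2.706. Reject H₀. Variables are dependent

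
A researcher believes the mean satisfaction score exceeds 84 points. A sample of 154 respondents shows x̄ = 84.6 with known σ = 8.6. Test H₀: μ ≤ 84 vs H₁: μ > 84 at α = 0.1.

z = 0.866. Critical value: 1.28. Fail to reject H₀.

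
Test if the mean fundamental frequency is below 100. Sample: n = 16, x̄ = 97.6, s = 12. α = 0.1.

t = (97.6 - 100)/(12/√16) = -0.8, df = 15. Critical t = -1.341. Fail to reject H₀.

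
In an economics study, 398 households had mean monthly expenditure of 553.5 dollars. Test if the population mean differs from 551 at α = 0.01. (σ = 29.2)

z = (x̄ - μ₀)/(σ/√n) = (553.5 - 551)/(29.2/√398) = 1.708. Critical value: ±2.576. Since |1.708| ≤ 2.576, Fail to reject H₀.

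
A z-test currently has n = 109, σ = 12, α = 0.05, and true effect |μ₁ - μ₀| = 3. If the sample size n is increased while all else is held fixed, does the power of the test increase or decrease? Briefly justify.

Power increases: a larger n shrinks the standard error σ/√n, moving the sampling distribution under H₁ further from the critical value.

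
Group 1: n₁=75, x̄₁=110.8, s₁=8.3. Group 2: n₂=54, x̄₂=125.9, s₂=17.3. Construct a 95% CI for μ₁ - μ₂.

Difference = -15.1. SE = √(8.3²/75 + 17.3²/54) = 2.542. CI = (-20.08, -10.12)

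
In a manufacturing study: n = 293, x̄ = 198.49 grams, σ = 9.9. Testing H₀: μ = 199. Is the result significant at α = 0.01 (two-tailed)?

z = (198.49 - 199)/(9.9/√293) = -0.882. Since |z| ≤ 2.576, not significant at α = 0.01.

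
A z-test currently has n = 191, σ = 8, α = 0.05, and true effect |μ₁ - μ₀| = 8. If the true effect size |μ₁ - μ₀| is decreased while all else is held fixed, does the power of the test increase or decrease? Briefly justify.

Power decreases: a smaller true effect decreases the non-centrality λ = |μ₁ - μ₀|/(σ/√n).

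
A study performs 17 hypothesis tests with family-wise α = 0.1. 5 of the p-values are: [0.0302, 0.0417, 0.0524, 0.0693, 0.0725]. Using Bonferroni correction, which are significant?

Bonferroni α = 0.1/17 = 0.00588. None of the given p-values are significant.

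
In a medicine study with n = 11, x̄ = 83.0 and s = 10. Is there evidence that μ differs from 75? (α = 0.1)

t = (x̄ - μ₀)/(s/√n) = (83.0 - 75)/(10/√11) = 2.653. df = 10, critical t = ±1.812. Reject H₀.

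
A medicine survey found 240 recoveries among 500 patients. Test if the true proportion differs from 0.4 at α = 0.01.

p̂ = 0.48, p₀ = 0.4. z = (p̂ - p₀)/√(p₀(1-p₀)/n) = 3.651. Critical: ±2.576. Reject H₀.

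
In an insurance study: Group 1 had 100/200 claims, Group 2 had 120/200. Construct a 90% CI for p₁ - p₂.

p̂₁ = 0.5, p̂₂ = 0.6. Difference = -0.1. CI = (-0.181, -0.019)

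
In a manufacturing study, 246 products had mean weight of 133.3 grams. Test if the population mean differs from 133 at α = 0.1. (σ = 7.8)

z = (x̄ - μ₀)/(σ/√n) = (133.3 - 133)/(7.8/√246) = 0.603. Critical value: ±1.645. Since |0.603| ≤ 1.645, Fail to reject H₀.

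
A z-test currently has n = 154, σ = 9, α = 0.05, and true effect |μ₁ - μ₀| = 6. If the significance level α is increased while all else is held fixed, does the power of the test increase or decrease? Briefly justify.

Power increases: a larger α lowers the critical value, so more of the H₁ sampling distribution falls in the rejection region.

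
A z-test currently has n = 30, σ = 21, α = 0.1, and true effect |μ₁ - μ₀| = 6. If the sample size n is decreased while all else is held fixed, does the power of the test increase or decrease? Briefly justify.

Power decreases: a smaller n inflates the standard error σ/√n, pulling the sampling distribution under H₁ back toward the critical value.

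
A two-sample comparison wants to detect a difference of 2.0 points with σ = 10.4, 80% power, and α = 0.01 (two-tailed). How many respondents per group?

n per group = 2(z_α/2 + z_β)²σ²/d² = 2×(2.576 + 0.84)²×10.4²/2.0² = 631.1 → n = 632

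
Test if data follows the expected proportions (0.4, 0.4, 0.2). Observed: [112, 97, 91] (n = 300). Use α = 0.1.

Expected: [120.0, 120.0, 60.0]. χ² = 20.958. df = 2, critical = 4.605. Reject H₀.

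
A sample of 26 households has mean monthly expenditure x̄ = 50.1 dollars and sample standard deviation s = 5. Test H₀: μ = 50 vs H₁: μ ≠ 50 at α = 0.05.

t = (x̄ - μ₀)/(s/√n) = (50.1 - 50)/(5/√26) = 0.102. df = 25, critical t = ±2.06. Fail to reject H₀.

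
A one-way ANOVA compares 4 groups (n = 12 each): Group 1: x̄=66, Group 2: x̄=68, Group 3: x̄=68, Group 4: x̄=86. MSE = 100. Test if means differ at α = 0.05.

Grand mean = 72.0. SS_between = 3168.0, MS_between = 1056.0. F = 10.56, F_crit ≈ 2.816. Reject H₀.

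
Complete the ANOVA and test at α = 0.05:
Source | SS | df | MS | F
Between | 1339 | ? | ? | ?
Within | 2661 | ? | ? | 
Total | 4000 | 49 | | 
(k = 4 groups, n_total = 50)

df_between = 3, df_within = 46. MS_between = 446.33, MS_within = 57.85. F = 7.716, F_crit ≈ 2.807. Reject H₀.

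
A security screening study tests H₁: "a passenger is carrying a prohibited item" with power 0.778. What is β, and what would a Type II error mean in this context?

β = 1 - power = 1 - 0.778 = 0.222. A Type II error is failing to reject H₀ when H₀ is false (false negative) — here, failing to conclude that a passenger is carrying a prohibited item when in fact it is true. Consequence: letting a prohibited item through — security breach.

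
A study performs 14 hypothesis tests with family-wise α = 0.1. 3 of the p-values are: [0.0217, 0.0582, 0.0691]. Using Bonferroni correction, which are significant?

Bonferroni α = 0.1/14 = 0.00714. None of the given p-values are significant.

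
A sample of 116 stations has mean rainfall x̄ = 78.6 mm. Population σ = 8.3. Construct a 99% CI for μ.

CI = x̄ ± z*(σ/√n) = 78.6 ± 2.576(8.3/√116) = 78.6 ± 1.99 = (76.61, 80.59)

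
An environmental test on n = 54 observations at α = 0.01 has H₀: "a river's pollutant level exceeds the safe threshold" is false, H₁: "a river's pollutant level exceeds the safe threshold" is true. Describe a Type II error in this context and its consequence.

Type II error: failing to reject H₀ when it is false — concluding that a river's pollutant level exceeds the safe threshold is not supported when in fact it is. Consequence: allowing unsafe pollution to continue.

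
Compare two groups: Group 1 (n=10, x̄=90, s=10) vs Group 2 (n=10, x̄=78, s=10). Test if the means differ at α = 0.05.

Pooled sp = 10.0. t = 2.683, df = 18. Critical t = ±2.101. Reject H₀.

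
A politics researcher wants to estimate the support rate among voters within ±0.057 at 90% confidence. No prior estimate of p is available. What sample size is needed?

Conservative approach: use p = 0.5 (maximizes p(1-p) = 0.25). n = z²(0.25)/E² = 1.645²×0.25/0.057² = 208.2 → n = 209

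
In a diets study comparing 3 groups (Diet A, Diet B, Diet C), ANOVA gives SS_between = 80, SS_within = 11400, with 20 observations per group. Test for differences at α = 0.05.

df_between = 2, df_within = 57. F = MS_between/MS_within = 40.0/200.0 = 0.2. F_crit ≈ 3.159. Fail to reject H₀.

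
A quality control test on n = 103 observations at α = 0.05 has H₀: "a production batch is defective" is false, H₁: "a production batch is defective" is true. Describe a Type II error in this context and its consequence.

Type II error: failing to reject H₀ when it is false — concluding that a production batch is defective is not supported when in fact it is. Consequence: shipping a defective batch — faulty products reach customers.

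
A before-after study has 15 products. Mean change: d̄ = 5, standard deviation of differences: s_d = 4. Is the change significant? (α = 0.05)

t = d̄/(s_d/√n) = 5/(4/√15) = 4.841. df = 14, critical t = ±2.145. Reject H₀.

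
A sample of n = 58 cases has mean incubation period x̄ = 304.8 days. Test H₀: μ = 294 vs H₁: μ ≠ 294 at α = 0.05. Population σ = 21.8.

z = (x̄ - μ₀)/(σ/√n) = (304.8 - 294)/(21.8/√58) = 3.773. Critical value: ±1.96. Since |3.773| > 1.96, Reject H₀.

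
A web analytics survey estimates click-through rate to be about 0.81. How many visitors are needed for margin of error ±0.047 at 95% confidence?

n = z²p(1-p)/E² = 1.96²×0.81×0.19/0.047² = 267.6 → n = 268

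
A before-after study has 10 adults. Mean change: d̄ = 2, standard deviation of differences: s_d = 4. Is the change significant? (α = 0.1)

t = d̄/(s_d/√n) = 2/(4/√10) = 1.581. df = 9, critical t = ±1.833. Fail to reject H₀.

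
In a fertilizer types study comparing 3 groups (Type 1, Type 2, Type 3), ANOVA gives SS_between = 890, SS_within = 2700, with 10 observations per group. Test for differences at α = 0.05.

df_between = 2, df_within = 27. F = MS_between/MS_within = 445.0/100.0 = 4.45. F_crit ≈ 3.354. Reject H₀. At least one mean differs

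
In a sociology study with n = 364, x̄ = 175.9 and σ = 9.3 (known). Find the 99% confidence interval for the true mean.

CI = x̄ ± z*(σ/√n) = 175.9 ± 2.576(9.3/√364) = 175.9 ± 1.26 = (174.64, 177.16)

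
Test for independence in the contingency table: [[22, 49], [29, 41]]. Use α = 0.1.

χ² = 1.665. df = 1, critical = 2.706. Fail to reject H₀. No evidence of dependence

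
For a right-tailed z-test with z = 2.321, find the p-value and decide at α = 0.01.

p = P(Z > 2.321) = 1 - Φ(2.321) ≈ 0.0101. Since p ≥ 0.01, fail to reject H₀ (not significant) at α = 0.01.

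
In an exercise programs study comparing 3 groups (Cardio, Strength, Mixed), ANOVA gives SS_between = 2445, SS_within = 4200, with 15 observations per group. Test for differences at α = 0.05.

df_between = 2, df_within = 42. F = MS_between/MS_within = 1222.5/100.0 = 12.225. F_crit ≈ 3.22. Reject H₀. At least one mean differs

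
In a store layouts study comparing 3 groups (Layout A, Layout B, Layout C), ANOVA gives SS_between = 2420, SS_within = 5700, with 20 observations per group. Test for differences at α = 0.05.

df_between = 2, df_within = 57. F = MS_between/MS_within = 1210.0/100.0 = 12.1. F_crit ≈ 3.159. Reject H₀. At least one mean differs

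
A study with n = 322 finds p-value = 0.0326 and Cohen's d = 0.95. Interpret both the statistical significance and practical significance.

Statistically significant (p = 0.0326 < 0.05). Cohen's d = 0.95 indicates a large effect size. Both statistical and practical significance should be considered.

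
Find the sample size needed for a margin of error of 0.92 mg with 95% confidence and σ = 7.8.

n = (z*σ/E)² = (1.96×7.8/0.92)² = 276.1 → n = 277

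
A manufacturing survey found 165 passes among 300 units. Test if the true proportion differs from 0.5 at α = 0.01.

p̂ = 0.55, p₀ = 0.5. z = (p̂ - p₀)/√(p₀(1-p₀)/n) = 1.732. Critical: ±2.576. Fail to reject H₀.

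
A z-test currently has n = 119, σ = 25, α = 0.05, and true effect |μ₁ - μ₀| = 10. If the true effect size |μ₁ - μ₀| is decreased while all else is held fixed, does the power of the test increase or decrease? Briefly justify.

Power decreases: a smaller true effect decreases the non-centrality λ = |μ₁ - μ₀|/(σ/√n).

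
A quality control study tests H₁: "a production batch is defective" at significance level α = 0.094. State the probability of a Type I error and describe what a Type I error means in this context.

P(Type I error) = α = 0.094. A Type I error is rejecting H₀ when H₀ is actually true (false positive) — here, concluding that a production batch is defective when in fact this is not the case. Consequence: scrapping a good batch — wasted material and cost for no reason.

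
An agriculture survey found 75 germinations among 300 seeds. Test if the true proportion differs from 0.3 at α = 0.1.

p̂ = 0.25, p₀ = 0.3. z = (p̂ - p₀)/√(p₀(1-p₀)/n) = -1.89. Critical: ±1.645. Reject H₀.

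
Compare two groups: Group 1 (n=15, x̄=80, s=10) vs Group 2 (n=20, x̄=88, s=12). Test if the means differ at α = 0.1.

Pooled sp = 11.2. t = -2.092, df = 33. Critical t = ±1.692. Reject H₀.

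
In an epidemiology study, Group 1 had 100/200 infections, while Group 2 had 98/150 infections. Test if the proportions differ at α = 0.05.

p̂₁ = 0.5, p̂₂ = 0.653, pooled p̂ = 0.566. z = -2.864. Critical: ±1.96. Reject H₀.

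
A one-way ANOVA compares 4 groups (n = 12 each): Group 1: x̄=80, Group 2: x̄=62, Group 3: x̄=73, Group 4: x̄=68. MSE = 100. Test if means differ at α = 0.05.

Grand mean = 70.75. SS_between = 2097.0, MS_between = 699.0. F = 6.99, F_crit ≈ 2.816. Reject H₀.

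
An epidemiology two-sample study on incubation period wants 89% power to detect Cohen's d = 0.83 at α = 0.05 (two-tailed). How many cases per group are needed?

z_{α/2} = 1.96, z_β = Φ⁻¹(0.89) = 1.227. For large effect (d = 0.83): n per group = 2(z_{α/2} + z_β)²/d² = 2(1.96 + 1.227)²/0.83² = 29.5 → 30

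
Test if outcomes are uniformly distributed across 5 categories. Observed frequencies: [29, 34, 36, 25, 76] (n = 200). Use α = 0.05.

Expected = 40 each. χ² = Σ(O-E)²/E = 42.35. df = 4, critical value = 9.488. Reject H₀.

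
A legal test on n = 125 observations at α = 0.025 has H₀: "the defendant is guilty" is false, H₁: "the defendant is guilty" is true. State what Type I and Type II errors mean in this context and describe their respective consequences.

Type I (false positive): concluding that the defendant is guilty when it is not — convicting an innocent person. Type II (false negative): failing to conclude that the defendant is guilty when it is — acquitting a guilty person. Which is costlier depends on domain priorities and is a judgement call rather than a statistical fact.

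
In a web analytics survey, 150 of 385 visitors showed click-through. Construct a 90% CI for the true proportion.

p̂ = 0.39. CI = p̂ ± z*√(p̂(1-p̂)/n) = (0.349, 0.43)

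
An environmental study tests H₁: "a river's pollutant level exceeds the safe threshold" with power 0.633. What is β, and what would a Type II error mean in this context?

β = 1 - power = 1 - 0.633 = 0.367. A Type II error is failing to reject H₀ when H₀ is false (false negative) — here, failing to conclude that a river's pollutant level exceeds the safe threshold when in fact it is true. Consequence: allowing unsafe pollution to continue.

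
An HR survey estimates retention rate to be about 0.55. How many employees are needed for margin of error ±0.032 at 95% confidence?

n = z²p(1-p)/E² = 1.96²×0.55×0.45/0.032² = 928.5 → n = 929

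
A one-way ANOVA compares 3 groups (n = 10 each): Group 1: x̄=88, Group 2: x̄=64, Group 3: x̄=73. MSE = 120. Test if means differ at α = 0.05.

Grand mean = 75.0. SS_between = 2940.0, MS_between = 1470.0. F = 12.25, F_crit ≈ 3.354. Reject H₀.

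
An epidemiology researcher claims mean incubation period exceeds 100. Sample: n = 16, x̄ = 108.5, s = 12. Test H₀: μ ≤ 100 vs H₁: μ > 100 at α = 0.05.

t = (108.5 - 100)/(12/√16) = 2.833, df = 15. Critical t = 1.753. Reject H₀.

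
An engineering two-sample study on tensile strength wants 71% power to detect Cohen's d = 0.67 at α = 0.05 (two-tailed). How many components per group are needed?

z_{α/2} = 1.96, z_β = Φ⁻¹(0.71) = 0.553. For medium effect (d = 0.67): n per group = 2(z_{α/2} + z_β)²/d² = 2(1.96 + 0.553)²/0.67² = 28.1 → 29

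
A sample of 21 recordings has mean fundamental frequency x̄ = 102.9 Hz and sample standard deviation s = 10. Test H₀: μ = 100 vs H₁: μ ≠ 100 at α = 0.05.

t = (x̄ - μ₀)/(s/√n) = (102.9 - 100)/(10/√21) = 1.329. df = 20, critical t = ±2.086. Fail to reject H₀.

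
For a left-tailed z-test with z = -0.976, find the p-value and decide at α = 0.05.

p = P(Z < -0.976) = Φ(-0.976) ≈ 0.1645. Since p ≥ 0.05, fail to reject H₀ (not significant) at α = 0.05.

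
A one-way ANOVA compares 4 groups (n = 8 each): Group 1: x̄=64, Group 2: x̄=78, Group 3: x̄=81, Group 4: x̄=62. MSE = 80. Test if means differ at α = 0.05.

Grand mean = 71.25. SS_between = 2230.0, MS_between = 743.33. F = 9.292, F_crit ≈ 2.947. Reject H₀.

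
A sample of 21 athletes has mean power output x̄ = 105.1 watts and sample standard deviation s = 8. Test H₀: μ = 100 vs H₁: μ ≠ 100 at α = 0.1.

t = (x̄ - μ₀)/(s/√n) = (105.1 - 100)/(8/√21) = 2.921. df = 20, critical t = ±1.725. Reject H₀.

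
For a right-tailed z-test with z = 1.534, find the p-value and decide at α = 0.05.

p = P(Z > 1.534) = 1 - Φ(1.534) ≈ 0.0625. Since p ≥ 0.05, fail to reject H₀ (not significant) at α = 0.05.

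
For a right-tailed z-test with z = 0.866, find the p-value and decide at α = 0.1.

p = P(Z > 0.866) = 1 - Φ(0.866) ≈ 0.1932. Since p ≥ 0.1, fail to reject H₀ (not significant) at α = 0.1.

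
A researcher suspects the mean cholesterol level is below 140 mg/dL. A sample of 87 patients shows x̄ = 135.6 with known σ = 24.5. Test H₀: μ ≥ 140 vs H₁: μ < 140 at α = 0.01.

z = -1.675. Critical value: -2.33. Fail to reject H₀.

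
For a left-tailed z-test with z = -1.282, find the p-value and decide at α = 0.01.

p = P(Z < -1.282) = Φ(-1.282) ≈ 0.0999. Since p ≥ 0.01, fail to reject H₀ (not significant) at α = 0.01.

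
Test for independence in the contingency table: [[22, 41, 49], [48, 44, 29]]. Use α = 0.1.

χ² = 14.565. df = 2, critical = 4.605. Reject H₀. Variables are dependent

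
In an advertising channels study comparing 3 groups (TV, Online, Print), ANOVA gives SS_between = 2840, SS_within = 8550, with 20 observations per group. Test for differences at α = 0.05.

df_between = 2, df_within = 57. F = MS_between/MS_within = 1420.0/150.0 = 9.467. F_crit ≈ 3.159. Reject H₀. At least one mean differs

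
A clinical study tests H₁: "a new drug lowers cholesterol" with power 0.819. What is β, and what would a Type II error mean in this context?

β = 1 - power = 1 - 0.819 = 0.181. A Type II error is failing to reject H₀ when H₀ is false (false negative) — here, failing to conclude that a new drug lowers cholesterol when in fact it is true. Consequence: shelving an effective drug — patients miss out on a treatment that would have helped.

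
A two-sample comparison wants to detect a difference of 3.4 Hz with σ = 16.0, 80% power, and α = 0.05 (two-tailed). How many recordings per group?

n per group = 2(z_α/2 + z_β)²σ²/d² = 2×(1.96 + 0.84)²×16.0²/3.4² = 347.2 → n = 348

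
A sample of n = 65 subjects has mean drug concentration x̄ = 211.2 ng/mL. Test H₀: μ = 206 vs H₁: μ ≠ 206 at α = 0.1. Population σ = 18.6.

z = (x̄ - μ₀)/(σ/√n) = (211.2 - 206)/(18.6/√65) = 2.254. Critical value: ±1.645. Since |2.254| > 1.645, Reject H₀.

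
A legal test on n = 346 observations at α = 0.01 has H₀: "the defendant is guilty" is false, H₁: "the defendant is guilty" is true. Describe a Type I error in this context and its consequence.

Type I error: rejecting H₀ when it is true — concluding that the defendant is guilty when in fact it is not. Consequence: convicting an innocent person.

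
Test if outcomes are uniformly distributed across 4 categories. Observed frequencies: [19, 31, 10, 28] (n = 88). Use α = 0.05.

Expected = 22 each. χ² = Σ(O-E)²/E = 12.273. df = 3, critical value = 7.815. Reject H₀.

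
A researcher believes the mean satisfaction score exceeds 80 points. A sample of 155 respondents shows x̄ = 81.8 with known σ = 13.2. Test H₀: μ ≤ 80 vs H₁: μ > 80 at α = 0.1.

z = 1.698. Critical value: 1.28. Reject H₀.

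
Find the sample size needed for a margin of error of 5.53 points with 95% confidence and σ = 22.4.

n = (z*σ/E)² = (1.96×22.4/5.53)² = 63.03 → n = 64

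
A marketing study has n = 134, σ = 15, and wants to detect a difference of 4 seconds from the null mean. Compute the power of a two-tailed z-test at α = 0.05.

SE = σ/√n = 15/√134 = 1.296. Non-centrality λ = d/SE = 4/1.296 = 3.087. Power ≈ Φ(λ - z_{α/2}) = Φ(3.087 - 1.96) = Φ(1.127) = 0.87.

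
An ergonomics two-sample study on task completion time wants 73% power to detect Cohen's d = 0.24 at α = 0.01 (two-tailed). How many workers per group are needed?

z_{α/2} = 2.576, z_β = Φ⁻¹(0.73) = 0.613. For small effect (d = 0.24): n per group = 2(z_{α/2} + z_β)²/d² = 2(2.576 + 0.613)²/0.24² = 353.1 → 354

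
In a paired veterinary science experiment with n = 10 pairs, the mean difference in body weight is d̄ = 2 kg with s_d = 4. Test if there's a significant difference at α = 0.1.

t = d̄/(s_d/√n) = 2/(4/√10) = 1.581. df = 9, critical t = ±1.833. Fail to reject H₀.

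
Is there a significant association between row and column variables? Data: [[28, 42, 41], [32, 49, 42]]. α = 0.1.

χ² = 0.202. df = 2, critical = 4.605. Fail to reject H₀. No evidence of dependence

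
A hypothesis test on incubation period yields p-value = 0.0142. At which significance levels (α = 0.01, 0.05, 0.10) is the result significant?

p = 0.0142. Significant at: α = 0.05, 0.1.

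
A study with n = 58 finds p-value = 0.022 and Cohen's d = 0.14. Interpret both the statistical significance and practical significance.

Statistically significant (p = 0.022 < 0.05). Cohen's d = 0.14 indicates a very small effect size. Both statistical and practical significance should be considered.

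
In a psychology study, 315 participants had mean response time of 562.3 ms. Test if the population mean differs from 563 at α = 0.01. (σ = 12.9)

z = (x̄ - μ₀)/(σ/√n) = (562.3 - 563)/(12.9/√315) = -0.963. Critical value: ±2.576. Since |-0.963| ≤ 2.576, Fail to reject H₀.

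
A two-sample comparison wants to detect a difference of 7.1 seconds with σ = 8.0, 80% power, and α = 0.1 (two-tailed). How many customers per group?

n per group = 2(z_α/2 + z_β)²σ²/d² = 2×(1.645 + 0.84)²×8.0²/7.1² = 15.7 → n = 16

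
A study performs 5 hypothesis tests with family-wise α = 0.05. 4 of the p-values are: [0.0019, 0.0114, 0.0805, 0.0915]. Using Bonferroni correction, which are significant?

Bonferroni α = 0.05/5 = 0.01. Significant p-values: [0.0019]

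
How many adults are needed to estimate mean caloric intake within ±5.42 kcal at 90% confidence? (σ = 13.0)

n = (z*σ/E)² = (1.645×13.0/5.42)² = 15.6 → n = 16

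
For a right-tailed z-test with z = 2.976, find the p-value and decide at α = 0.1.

p = P(Z > 2.976) = 1 - Φ(2.976) ≈ 0.0015. Since p < 0.1, reject H₀ (significant) at α = 0.1.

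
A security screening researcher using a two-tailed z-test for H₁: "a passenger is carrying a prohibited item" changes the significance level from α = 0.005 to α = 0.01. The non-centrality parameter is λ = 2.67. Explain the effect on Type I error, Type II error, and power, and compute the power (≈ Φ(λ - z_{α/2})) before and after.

Increasing α from 0.005 to 0.01:
• Type I error rate increases (α is the Type I rate by definition).
• Critical value moves from z_{α/2} = 2.807 to 2.576, so power = Φ(λ - z_{α/2}) goes from Φ(2.67 - 2.807) = 0.446 to Φ(2.67 - 2.576) = 0.537.
• Type II error rate β = 1 - power therefore decreases (0.554 → 0.463).
Appropriate when false negatives are costly — here, letting a prohibited item through — security breach.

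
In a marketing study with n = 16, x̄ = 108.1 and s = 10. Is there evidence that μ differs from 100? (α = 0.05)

t = (x̄ - μ₀)/(s/√n) = (108.1 - 100)/(10/√16) = 3.24. df = 15, critical t = ±2.131. Reject H₀.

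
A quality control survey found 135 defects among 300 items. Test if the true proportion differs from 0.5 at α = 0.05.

p̂ = 0.45, p₀ = 0.5. z = (p̂ - p₀)/√(p₀(1-p₀)/n) = -1.732. Critical: ±1.96. Fail to reject H₀.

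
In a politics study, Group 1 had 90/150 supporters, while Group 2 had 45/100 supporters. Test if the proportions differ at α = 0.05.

p̂₁ = 0.6, p̂₂ = 0.45, pooled p̂ = 0.54. z = 2.331. Critical: ±1.96. Reject H₀.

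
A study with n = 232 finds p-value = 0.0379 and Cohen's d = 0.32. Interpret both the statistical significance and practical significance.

Statistically significant (p = 0.0379 < 0.05). Cohen's d = 0.32 indicates a small effect size. Both statistical and practical significance should be considered.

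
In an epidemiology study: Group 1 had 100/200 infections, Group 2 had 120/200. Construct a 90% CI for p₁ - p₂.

p̂₁ = 0.5, p̂₂ = 0.6. Difference = -0.1. CI = (-0.181, -0.019)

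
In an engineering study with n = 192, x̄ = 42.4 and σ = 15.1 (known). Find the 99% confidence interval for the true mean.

CI = x̄ ± z*(σ/√n) = 42.4 ± 2.576(15.1/√192) = 42.4 ± 2.81 = (39.59, 45.21)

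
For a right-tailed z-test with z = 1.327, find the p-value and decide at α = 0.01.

p = P(Z > 1.327) = 1 - Φ(1.327) ≈ 0.0923. Since p ≥ 0.01, fail to reject H₀ (not significant) at α = 0.01.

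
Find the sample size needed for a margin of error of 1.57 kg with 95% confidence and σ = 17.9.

n = (z*σ/E)² = (1.96×17.9/1.57)² = 499.4 → n = 500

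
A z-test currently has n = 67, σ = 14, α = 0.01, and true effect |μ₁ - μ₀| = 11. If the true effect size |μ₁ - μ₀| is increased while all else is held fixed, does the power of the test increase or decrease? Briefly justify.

Power increases: a larger true effect increases the non-centrality λ = |μ₁ - μ₀|/(σ/√n).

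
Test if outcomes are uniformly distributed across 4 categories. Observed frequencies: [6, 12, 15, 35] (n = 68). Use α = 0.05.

Expected = 17 each. χ² = Σ(O-E)²/E = 27.882. df = 3, critical value = 7.815. Reject H₀.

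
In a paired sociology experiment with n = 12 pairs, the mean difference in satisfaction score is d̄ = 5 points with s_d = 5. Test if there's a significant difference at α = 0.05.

t = d̄/(s_d/√n) = 5/(5/√12) = 3.464. df = 11, critical t = ±2.201. Reject H₀.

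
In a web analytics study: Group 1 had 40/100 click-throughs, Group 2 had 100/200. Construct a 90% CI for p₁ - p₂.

p̂₁ = 0.4, p̂₂ = 0.5. Difference = -0.1. CI = (-0.199, -0.001)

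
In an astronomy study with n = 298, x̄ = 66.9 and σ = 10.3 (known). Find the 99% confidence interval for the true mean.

CI = x̄ ± z*(σ/√n) = 66.9 ± 2.576(10.3/√298) = 66.9 ± 1.54 = (65.36, 68.44)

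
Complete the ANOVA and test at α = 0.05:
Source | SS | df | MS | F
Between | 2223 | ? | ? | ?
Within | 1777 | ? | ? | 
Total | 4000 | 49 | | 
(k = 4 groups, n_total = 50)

df_between = 3, df_within = 46. MS_between = 741.0, MS_within = 38.63. F = 19.182, F_crit ≈ 2.807. Reject H₀.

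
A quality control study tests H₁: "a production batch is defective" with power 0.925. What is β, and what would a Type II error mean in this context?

β = 1 - power = 1 - 0.925 = 0.075. A Type II error is failing to reject H₀ when H₀ is false (false negative) — here, failing to conclude that a production batch is defective when in fact it is true. Consequence: shipping a defective batch — faulty products reach customers.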